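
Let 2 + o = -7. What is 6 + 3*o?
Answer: -21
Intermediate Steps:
o = -9 (o = -2 - 7 = -9)
6 + 3*o = 6 + 3*(-9) = 6 - 27 = -21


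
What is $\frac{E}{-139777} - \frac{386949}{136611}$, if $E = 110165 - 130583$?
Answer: $- \frac{17099082325}{6365025249} \approx -2.6864$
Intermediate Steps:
$E = -20418$
$\frac{E}{-139777} - \frac{386949}{136611} = - \frac{20418}{-139777} - \frac{386949}{136611} = \left(-20418\right) \left(- \frac{1}{139777}\right) - \frac{128983}{45537} = \frac{20418}{139777} - \frac{128983}{45537} = - \frac{17099082325}{6365025249}$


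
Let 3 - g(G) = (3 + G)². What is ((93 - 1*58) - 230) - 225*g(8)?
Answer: 26355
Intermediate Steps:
g(G) = 3 - (3 + G)²
((93 - 1*58) - 230) - 225*g(8) = ((93 - 1*58) - 230) - 225*(3 - (3 + 8)²) = ((93 - 58) - 230) - 225*(3 - 1*11²) = (35 - 230) - 225*(3 - 1*121) = -195 - 225*(3 - 121) = -195 - 225*(-118) = -195 + 26550 = 26355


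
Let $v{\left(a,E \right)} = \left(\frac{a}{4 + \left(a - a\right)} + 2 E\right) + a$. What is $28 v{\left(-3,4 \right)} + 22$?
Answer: $141$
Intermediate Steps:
$v{\left(a,E \right)} = 2 E + \frac{5 a}{4}$ ($v{\left(a,E \right)} = \left(\frac{a}{4 + 0} + 2 E\right) + a = \left(\frac{a}{4} + 2 E\right) + a = \left(2 E + \frac{a}{4}\right) + a = 2 E + \frac{5 a}{4}$)
$28 v{\left(-3,4 \right)} + 22 = 28 \left(2 \cdot 4 + \frac{5}{4} \left(-3\right)\right) + 22 = 28 \left(8 - \frac{15}{4}\right) + 22 = 28 \cdot \frac{17}{4} + 22 = 119 + 22 = 141$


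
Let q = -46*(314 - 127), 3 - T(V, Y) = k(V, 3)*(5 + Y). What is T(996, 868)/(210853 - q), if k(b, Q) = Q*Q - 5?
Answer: -3489/219455 ≈ -0.015898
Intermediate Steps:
k(b, Q) = -5 + Q**2 (k(b, Q) = Q**2 - 5 = -5 + Q**2)
T(V, Y) = -17 - 4*Y (T(V, Y) = 3 - (-5 + 3**2)*(5 + Y) = 3 - (-5 + 9)*(5 + Y) = 3 - 4*(5 + Y) = 3 - (20 + 4*Y) = 3 + (-20 - 4*Y) = -17 - 4*Y)
q = -8602 (q = -46*187 = -8602)
T(996, 868)/(210853 - q) = (-17 - 4*868)/(210853 - 1*(-8602)) = (-17 - 3472)/(210853 + 8602) = -3489/219455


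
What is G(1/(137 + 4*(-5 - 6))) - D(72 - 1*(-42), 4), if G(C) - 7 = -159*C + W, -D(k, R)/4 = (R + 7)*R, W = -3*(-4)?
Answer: 5992/31 ≈ 193.29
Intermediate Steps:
W = 12
D(k, R) = -4*R*(7 + R) (D(k, R) = -4*(R + 7)*R = -4*(7 + R)*R = -4*R*(7 + R))
G(C) = 19 - 159*C (G(C) = 7 + (-159*C + 12) = 7 + (12 - 159*C) = 19 - 159*C)
G(1/(137 + 4*(-5 - 6))) - D(72 - 1*(-42), 4) = (19 - 159/(137 + 4*(-5 - 6))) - (-4)*4*(7 + 4) = (19 - 159/(137 + 4*(-11))) - (-4)*4*11 = (19 - 159/(137 - 44)) - 1*(-176) = (19 - 159/93) + 176 = (19 - 159*1/93) + 176 = (19 - 53/31) + 176 = 536/31 + 176 = 5992/31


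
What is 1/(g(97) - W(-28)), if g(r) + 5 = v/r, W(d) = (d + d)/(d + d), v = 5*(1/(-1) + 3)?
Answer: -97/572 ≈ -0.16958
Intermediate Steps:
v = 10 (v = 5*(-1 + 3) = 5*2 = 10)
W(d) = 1 (W(d) = (2*d)/((2*d)) = (2*d)*(1/(2*d)) = 1)
g(r) = -5 + 10/r
1/(g(97) - W(-28)) = 1/((-5 + 10/97) - 1*1) = 1/((-5 + 10*(1/97)) - 1) = 1/((-5 + 10/97) - 1) = 1/(-475/97 - 1) = 1/(-572/97) = -97/572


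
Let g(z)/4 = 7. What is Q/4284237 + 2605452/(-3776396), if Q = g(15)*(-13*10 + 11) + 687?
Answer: -2793090606886/4044743867463 ≈ -0.69055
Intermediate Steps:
g(z) = 28 (g(z) = 4*7 = 28)
Q = -2645 (Q = 28*(-13*10 + 11) + 687 = 28*(-130 + 11) + 687 = 28*(-119) + 687 = -3332 + 687 = -2645)
Q/4284237 + 2605452/(-3776396) = -2645/4284237 + 2605452/(-3776396) = -2645*1/4284237 + 2605452*(-1/3776396) = -2645/4284237 - 651363/944099 = -2793090606886/4044743867463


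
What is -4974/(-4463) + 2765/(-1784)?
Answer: -3466579/7961992 ≈ -0.43539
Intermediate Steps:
-4974/(-4463) + 2765/(-1784) = -4974*(-1/4463) + 2765*(-1/1784) = 4974/4463 - 2765/1784 = -3466579/7961992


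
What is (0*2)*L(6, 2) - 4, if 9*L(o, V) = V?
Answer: -4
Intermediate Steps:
L(o, V) = V/9
(0*2)*L(6, 2) - 4 = (0*2)*((1/9)*2) - 4 = 0*(2/9) - 4 = 0 - 4 = -4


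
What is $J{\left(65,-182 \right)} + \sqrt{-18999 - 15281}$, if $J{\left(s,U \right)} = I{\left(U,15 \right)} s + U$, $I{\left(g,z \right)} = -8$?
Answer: $-702 + 2 i \sqrt{8570} \approx -702.0 + 185.15 i$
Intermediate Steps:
$J{\left(s,U \right)} = U - 8 s$ ($J{\left(s,U \right)} = - 8 s + U = U - 8 s$)
$J{\left(65,-182 \right)} + \sqrt{-18999 - 15281} = \left(-182 - 520\right) + \sqrt{-18999 - 15281} = \left(-182 - 520\right) + \sqrt{-34280} = -702 + 2 i \sqrt{8570}$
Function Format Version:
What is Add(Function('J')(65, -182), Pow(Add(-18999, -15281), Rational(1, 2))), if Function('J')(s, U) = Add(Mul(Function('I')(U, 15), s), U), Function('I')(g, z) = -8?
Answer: Add(-702, Mul(2, I, Pow(8570, Rational(1, 2)))) ≈ Add(-702.00, Mul(185.15, I))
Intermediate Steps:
Function('J')(s, U) = Add(U, Mul(-8, s)) (Function('J')(s, U) = Add(Mul(-8, s), U) = Add(U, Mul(-8, s)))
Add(Function('J')(65, -182), Pow(Add(-18999, -15281), Rational(1, 2))) = Add(Add(-182, Mul(-8, 65)), Pow(Add(-18999, -15281), Rational(1, 2))) = Add(Add(-182, -520), Pow(-34280, Rational(1, 2))) = Add(-702, Mul(2, I, Pow(8570, Rational(1, 2))))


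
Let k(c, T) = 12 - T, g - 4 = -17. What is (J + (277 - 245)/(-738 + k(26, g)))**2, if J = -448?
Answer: 102052135936/508369 ≈ 2.0074e+5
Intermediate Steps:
g = -13 (g = 4 - 17 = -13)
(J + (277 - 245)/(-738 + k(26, g)))**2 = (-448 + (277 - 245)/(-738 + (12 - 1*(-13))))**2 = (-448 + 32/(-738 + (12 + 13)))**2 = (-448 + 32/(-738 + 25))**2 = (-448 + 32/(-713))**2 = (-448 + 32*(-1/713))**2 = (-448 - 32/713)**2 = (-319456/713)**2 = 102052135936/508369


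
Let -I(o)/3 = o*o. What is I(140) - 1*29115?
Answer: -87915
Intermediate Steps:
I(o) = -3*o² (I(o) = -3*o*o = -3*o²)
I(140) - 1*29115 = -3*140² - 1*29115 = -3*19600 - 29115 = -58800 - 29115 = -87915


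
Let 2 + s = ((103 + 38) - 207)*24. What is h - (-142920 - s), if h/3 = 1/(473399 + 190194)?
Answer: 93788253065/663593 ≈ 1.4133e+5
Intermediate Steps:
s = -1586 (s = -2 + ((103 + 38) - 207)*24 = -2 + (141 - 207)*24 = -2 - 66*24 = -2 - 1584 = -1586)
h = 3/663593 (h = 3/(473399 + 190194) = 3/663593 ≈ 4.5208e-6)
h - (-142920 - s) = 3/663593 - (-142920 - 1*(-1586)) = 3/663593 - (-142920 + 1586) = 3/663593 - 1*(-141334) = 3/663593 + 141334 = 93788253065/663593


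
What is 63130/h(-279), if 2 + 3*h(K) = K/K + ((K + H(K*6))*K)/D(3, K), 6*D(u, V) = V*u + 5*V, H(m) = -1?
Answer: -189390/211 ≈ -897.58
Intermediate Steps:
D(u, V) = 5*V/6 + V*u/6 (D(u, V) = (V*u + 5*V)/6 = (5*V + V*u)/6 = 5*V/6 + V*u/6)
h(K) = -7/12 + K/4 (h(K) = -⅔ + (K/K + ((K - 1)*K)/((K*(5 + 3)/6)))/3 = -⅔ + (1 + ((-1 + K)*K)/(((⅙)*K*8)))/3 = -⅔ + (1 + (K*(-1 + K))/((4*K/3)))/3 = -⅔ + (1 + (K*(-1 + K))*(3/(4*K)))/3 = -⅔ + (1 + (-¾ + 3*K/4))/3 = -⅔ + (¼ + 3*K/4)/3 = -⅔ + (1/12 + K/4) = -7/12 + K/4)
63130/h(-279) = 63130/(-7/12 + (¼)*(-279)) = 63130/(-7/12 - 279/4) = 63130/(-211/3) = 63130*(-3/211) = -189390/211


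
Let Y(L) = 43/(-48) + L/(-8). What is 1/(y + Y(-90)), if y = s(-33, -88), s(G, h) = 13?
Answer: 48/1121 ≈ 0.042819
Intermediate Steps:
y = 13
Y(L) = -43/48 - L/8 (Y(L) = 43*(-1/48) + L*(-1/8) = -43/48 - L/8)
1/(y + Y(-90)) = 1/(13 + (-43/48 - 1/8*(-90))) = 1/(13 + (-43/48 + 45/4)) = 1/(13 + 497/48) = 1/(1121/48) = 48/1121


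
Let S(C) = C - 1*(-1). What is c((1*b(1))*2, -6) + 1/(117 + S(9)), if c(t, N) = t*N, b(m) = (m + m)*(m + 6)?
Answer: -21335/127 ≈ -167.99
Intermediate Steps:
b(m) = 2*m*(6 + m) (b(m) = (2*m)*(6 + m) = 2*m*(6 + m))
S(C) = 1 + C (S(C) = C + 1 = 1 + C)
c(t, N) = N*t
c((1*b(1))*2, -6) + 1/(117 + S(9)) = -6*1*(2*1*(6 + 1))*2 + 1/(117 + (1 + 9)) = -6*1*(2*1*7)*2 + 1/(117 + 10) = -6*1*14*2 + 1/127 = -84*2 + 1/127 = -6*28 + 1/127 = -168 + 1/127 = -21335/127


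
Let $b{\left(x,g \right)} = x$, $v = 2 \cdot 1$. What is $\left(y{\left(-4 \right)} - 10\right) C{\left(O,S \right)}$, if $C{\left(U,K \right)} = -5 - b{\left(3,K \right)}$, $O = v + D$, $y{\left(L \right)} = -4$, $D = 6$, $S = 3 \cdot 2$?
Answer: $112$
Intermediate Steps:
$S = 6$
$v = 2$
$O = 8$ ($O = 2 + 6 = 8$)
$C{\left(U,K \right)} = -8$ ($C{\left(U,K \right)} = -5 - 3 = -8$)
$\left(y{\left(-4 \right)} - 10\right) C{\left(O,S \right)} = \left(-4 - 10\right) \left(-8\right) = \left(-14\right) \left(-8\right) = 112$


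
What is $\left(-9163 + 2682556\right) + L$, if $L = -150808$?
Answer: $2522585$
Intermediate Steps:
$\left(-9163 + 2682556\right) + L = \left(-9163 + 2682556\right) - 150808 = 2673393 - 150808 = 2522585$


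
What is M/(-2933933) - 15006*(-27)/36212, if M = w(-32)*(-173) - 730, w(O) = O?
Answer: 594272063637/53121790898 ≈ 11.187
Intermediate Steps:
M = 4806 (M = -32*(-173) - 730 = 5536 - 730 = 4806)
M/(-2933933) - 15006*(-27)/36212 = 4806/(-2933933) - 15006*(-27)/36212 = 4806*(-1/2933933) + 405162*(1/36212) = -4806/2933933 + 202581/18106 = 594272063637/53121790898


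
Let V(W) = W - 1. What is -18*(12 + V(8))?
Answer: -342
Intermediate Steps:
V(W) = -1 + W
-18*(12 + V(8)) = -18*(12 + (-1 + 8)) = -18*(12 + 7) = -18*19 = -342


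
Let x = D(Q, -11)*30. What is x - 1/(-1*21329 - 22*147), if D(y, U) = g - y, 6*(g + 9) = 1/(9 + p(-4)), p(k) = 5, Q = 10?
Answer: -27984273/49126 ≈ -569.64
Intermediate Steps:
g = -755/84 (g = -9 + 1/(6*(9 + 5)) = -9 + (⅙)/14 = -9 + (⅙)*(1/14) = -9 + 1/84 = -755/84 ≈ -8.9881)
D(y, U) = -755/84 - y
x = -7975/14 (x = (-755/84 - 1*10)*30 = (-755/84 - 10)*30 = -1595/84*30 = -7975/14 ≈ -569.64)
x - 1/(-1*21329 - 22*147) = -7975/14 - 1/(-1*21329 - 22*147) = -7975/14 - 1/(-21329 - 3234) = -7975/14 - 1/(-24563) = -7975/14 - 1*(-1/24563) = -7975/14 + 1/24563 = -27984273/49126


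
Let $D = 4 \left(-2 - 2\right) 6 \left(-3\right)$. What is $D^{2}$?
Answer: $82944$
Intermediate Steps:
$D = 288$ ($D = 4 \left(-4\right) 6 \left(-3\right) = \left(-16\right) 6 \left(-3\right) = \left(-96\right) \left(-3\right) = 288$)
$D^{2} = 288^{2} = 82944$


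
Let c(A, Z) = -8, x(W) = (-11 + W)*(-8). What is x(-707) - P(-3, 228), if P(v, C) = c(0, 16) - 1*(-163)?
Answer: 5589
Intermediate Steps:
x(W) = 88 - 8*W
P(v, C) = 155 (P(v, C) = -8 - 1*(-163) = -8 + 163 = 155)
x(-707) - P(-3, 228) = (88 - 8*(-707)) - 1*155 = (88 + 5656) - 155 = 5744 - 155 = 5589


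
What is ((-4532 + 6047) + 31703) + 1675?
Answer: 34893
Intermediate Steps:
((-4532 + 6047) + 31703) + 1675 = (1515 + 31703) + 1675 = 33218 + 1675 = 34893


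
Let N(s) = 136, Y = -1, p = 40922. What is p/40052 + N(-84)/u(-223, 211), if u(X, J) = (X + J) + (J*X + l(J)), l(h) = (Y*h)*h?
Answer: 935608805/917050618 ≈ 1.0202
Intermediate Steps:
l(h) = -h**2 (l(h) = (-h)*h = -h**2)
u(X, J) = J + X - J**2 + J*X (u(X, J) = (X + J) + (J*X - J**2) = (J + X) + (-J**2 + J*X) = J + X - J**2 + J*X)
p/40052 + N(-84)/u(-223, 211) = 40922/40052 + 136/(211 - 223 - 1*211**2 + 211*(-223)) = 40922*(1/40052) + 136/(211 - 223 - 1*44521 - 47053) = 20461/20026 + 136/(211 - 223 - 44521 - 47053) = 20461/20026 + 136/(-91586) = 20461/20026 + 136*(-1/91586) = 20461/20026 - 68/45793 = 935608805/917050618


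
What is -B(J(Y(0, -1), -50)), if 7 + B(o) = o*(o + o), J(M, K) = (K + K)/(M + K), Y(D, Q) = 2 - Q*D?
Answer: -121/72 ≈ -1.6806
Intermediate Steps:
Y(D, Q) = 2 - D*Q
J(M, K) = 2*K/(K + M) (J(M, K) = (2*K)/(K + M) = 2*K/(K + M))
B(o) = -7 + 2*o**2 (B(o) = -7 + o*(o + o) = -7 + o*(2*o) = -7 + 2*o**2)
-B(J(Y(0, -1), -50)) = -(-7 + 2*(2*(-50)/(-50 + (2 - 1*0*(-1))))**2) = -(-7 + 2*(2*(-50)/(-50 + (2 + 0)))**2) = -(-7 + 2*(2*(-50)/(-50 + 2))**2) = -(-7 + 2*(2*(-50)/(-48))**2) = -(-7 + 2*(2*(-50)*(-1/48))**2) = -(-7 + 2*(25/12)**2) = -(-7 + 2*(625/144)) = -(-7 + 625/72) = -1*121/72 = -121/72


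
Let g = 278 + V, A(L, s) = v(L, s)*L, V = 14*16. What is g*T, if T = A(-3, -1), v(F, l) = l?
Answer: 1506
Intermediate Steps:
V = 224
A(L, s) = L*s (A(L, s) = s*L = L*s)
T = 3 (T = -3*(-1) = 3)
g = 502 (g = 278 + 224 = 502)
g*T = 502*3 = 1506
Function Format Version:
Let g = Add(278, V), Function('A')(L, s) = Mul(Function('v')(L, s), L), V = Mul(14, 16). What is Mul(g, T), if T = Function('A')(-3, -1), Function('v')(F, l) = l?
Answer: 1506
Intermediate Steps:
V = 224
Function('A')(L, s) = Mul(L, s) (Function('A')(L, s) = Mul(s, L) = Mul(L, s))
T = 3 (T = Mul(-3, -1) = 3)
g = 502 (g = Add(278, 224) = 502)
Mul(g, T) = Mul(502, 3) = 1506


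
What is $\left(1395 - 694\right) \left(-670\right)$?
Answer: $-469670$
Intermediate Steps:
$\left(1395 - 694\right) \left(-670\right) = 701 \left(-670\right) = -469670$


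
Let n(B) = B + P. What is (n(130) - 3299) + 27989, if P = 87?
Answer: 24907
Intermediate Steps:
n(B) = 87 + B (n(B) = B + 87 = 87 + B)
(n(130) - 3299) + 27989 = ((87 + 130) - 3299) + 27989 = (217 - 3299) + 27989 = -3082 + 27989 = 24907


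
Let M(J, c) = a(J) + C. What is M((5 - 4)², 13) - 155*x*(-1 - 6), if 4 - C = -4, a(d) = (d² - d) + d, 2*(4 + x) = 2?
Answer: -3246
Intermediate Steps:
x = -3 (x = -4 + (½)*2 = -4 + 1 = -3)
a(d) = d²
C = 8 (C = 4 - 1*(-4) = 4 + 4 = 8)
M(J, c) = 8 + J² (M(J, c) = J² + 8 = 8 + J²)
M((5 - 4)², 13) - 155*x*(-1 - 6) = (8 + ((5 - 4)²)²) - (-465)*(-1 - 6) = (8 + (1²)²) - (-465)*(-7) = (8 + 1²) - 155*21 = (8 + 1) - 3255 = 9 - 3255 = -3246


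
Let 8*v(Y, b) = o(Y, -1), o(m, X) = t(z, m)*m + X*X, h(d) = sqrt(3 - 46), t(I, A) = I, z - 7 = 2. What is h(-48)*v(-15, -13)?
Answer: -67*I*sqrt(43)/4 ≈ -109.84*I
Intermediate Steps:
z = 9 (z = 7 + 2 = 9)
h(d) = I*sqrt(43) (h(d) = sqrt(-43) = I*sqrt(43))
o(m, X) = X**2 + 9*m (o(m, X) = 9*m + X*X = 9*m + X**2 = X**2 + 9*m)
v(Y, b) = 1/8 + 9*Y/8 (v(Y, b) = ((-1)**2 + 9*Y)/8 = (1 + 9*Y)/8 = 1/8 + 9*Y/8)
h(-48)*v(-15, -13) = (I*sqrt(43))*(1/8 + (9/8)*(-15)) = (I*sqrt(43))*(1/8 - 135/8) = (I*sqrt(43))*(-67/4) = -67*I*sqrt(43)/4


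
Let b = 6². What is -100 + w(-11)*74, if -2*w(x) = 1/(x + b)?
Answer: -2537/25 ≈ -101.48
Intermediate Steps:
b = 36
w(x) = -1/(2*(36 + x)) (w(x) = -1/(2*(x + 36)) = -1/(2*(36 + x)))
-100 + w(-11)*74 = -100 - 1/(72 + 2*(-11))*74 = -100 - 1/(72 - 22)*74 = -100 - 1/50*74 = -100 - 37/25 = -2537/25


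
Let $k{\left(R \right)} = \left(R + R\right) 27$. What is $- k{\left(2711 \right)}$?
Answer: $-146394$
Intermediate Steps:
$k{\left(R \right)} = 54 R$ ($k{\left(R \right)} = 2 R 27 = 54 R$)
$- k{\left(2711 \right)} = - 54 \cdot 2711 = \left(-1\right) 146394 = -146394$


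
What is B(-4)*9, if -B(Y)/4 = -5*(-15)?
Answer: -2700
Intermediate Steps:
B(Y) = -300 (B(Y) = -(-20)*(-15) = -4*75 = -300)
B(-4)*9 = -300*9 = -2700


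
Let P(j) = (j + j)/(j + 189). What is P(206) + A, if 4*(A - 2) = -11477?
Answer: -4528607/1580 ≈ -2866.2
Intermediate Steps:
P(j) = 2*j/(189 + j) (P(j) = (2*j)/(189 + j) = 2*j/(189 + j))
A = -11469/4 (A = 2 + (1/4)*(-11477) = 2 - 11477/4 = -11469/4 ≈ -2867.3)
P(206) + A = 2*206/(189 + 206) - 11469/4 = 2*206/395 - 11469/4 = 2*206*(1/395) - 11469/4 = 412/395 - 11469/4 = -4528607/1580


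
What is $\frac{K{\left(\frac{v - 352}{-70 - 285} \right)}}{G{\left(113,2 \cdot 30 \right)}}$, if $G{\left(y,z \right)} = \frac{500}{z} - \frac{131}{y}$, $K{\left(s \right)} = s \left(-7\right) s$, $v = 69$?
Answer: $- \frac{190051197}{306492800} \approx -0.62008$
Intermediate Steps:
$K{\left(s \right)} = - 7 s^{2}$ ($K{\left(s \right)} = - 7 s s = - 7 s^{2}$)
$G{\left(y,z \right)} = - \frac{131}{y} + \frac{500}{z}$
$\frac{K{\left(\frac{v - 352}{-70 - 285} \right)}}{G{\left(113,2 \cdot 30 \right)}} = \frac{\left(-7\right) \left(\frac{69 - 352}{-70 - 285}\right)^{2}}{- \frac{131}{113} + \frac{500}{2 \cdot 30}} = \frac{\left(-7\right) \left(- \frac{283}{-355}\right)^{2}}{\left(-131\right) \frac{1}{113} + \frac{500}{60}} = \frac{\left(-7\right) \left(\left(-283\right) \left(- \frac{1}{355}\right)\right)^{2}}{- \frac{131}{113} + 500 \cdot \frac{1}{60}} = \frac{\left(-7\right) \left(\frac{283}{355}\right)^{2}}{- \frac{131}{113} + \frac{25}{3}} = \frac{\left(-7\right) \frac{80089}{126025}}{\frac{2432}{339}} = \left(- \frac{560623}{126025}\right) \frac{339}{2432} = - \frac{190051197}{306492800}$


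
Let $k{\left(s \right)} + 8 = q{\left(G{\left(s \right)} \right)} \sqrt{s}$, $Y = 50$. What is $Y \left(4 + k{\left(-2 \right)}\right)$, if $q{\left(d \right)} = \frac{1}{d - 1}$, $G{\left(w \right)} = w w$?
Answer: $-200 + \frac{50 i \sqrt{2}}{3} \approx -200.0 + 23.57 i$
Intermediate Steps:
$G{\left(w \right)} = w^{2}$
$q{\left(d \right)} = \frac{1}{-1 + d}$
$k{\left(s \right)} = -8 + \frac{\sqrt{s}}{-1 + s^{2}}$
$Y \left(4 + k{\left(-2 \right)}\right) = 50 \left(4 + \frac{8 + \sqrt{-2} - 8 \left(-2\right)^{2}}{-1 + \left(-2\right)^{2}}\right) = 50 \left(4 + \frac{8 + i \sqrt{2} - 32}{-1 + 4}\right) = 50 \left(4 + \frac{8 + i \sqrt{2} - 32}{3}\right) = 50 \left(4 + \frac{-24 + i \sqrt{2}}{3}\right) = 50 \left(4 - \left(8 - \frac{i \sqrt{2}}{3}\right)\right) = 50 \left(-4 + \frac{i \sqrt{2}}{3}\right) = -200 + \frac{50 i \sqrt{2}}{3}$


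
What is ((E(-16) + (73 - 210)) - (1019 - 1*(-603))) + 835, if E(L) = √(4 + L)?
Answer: -924 + 2*I*√3 ≈ -924.0 + 3.4641*I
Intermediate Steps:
((E(-16) + (73 - 210)) - (1019 - 1*(-603))) + 835 = ((√(4 - 16) + (73 - 210)) - (1019 - 1*(-603))) + 835 = ((√(-12) - 137) - (1019 + 603)) + 835 = ((2*I*√3 - 137) - 1*1622) + 835 = ((-137 + 2*I*√3) - 1622) + 835 = (-1759 + 2*I*√3) + 835 = -924 + 2*I*√3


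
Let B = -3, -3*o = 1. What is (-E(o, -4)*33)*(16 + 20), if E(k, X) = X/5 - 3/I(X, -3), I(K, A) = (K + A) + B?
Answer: 594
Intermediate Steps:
o = -1/3 (o = -1/3*1 = -1/3 ≈ -0.33333)
I(K, A) = -3 + A + K (I(K, A) = (K + A) - 3 = (A + K) - 3 = -3 + A + K)
E(k, X) = -3/(-6 + X) + X/5 (E(k, X) = X/5 - 3/(-3 - 3 + X) = X*(1/5) - 3/(-6 + X) = X/5 - 3/(-6 + X) = -3/(-6 + X) + X/5)
(-E(o, -4)*33)*(16 + 20) = (-(-15 - 4*(-6 - 4))/(5*(-6 - 4))*33)*(16 + 20) = (-(-15 - 4*(-10))/(5*(-10))*33)*36 = (-(-1)*(-15 + 40)/(5*10)*33)*36 = (-(-1)*25/(5*10)*33)*36 = (-1*(-1/2)*33)*36 = ((1/2)*33)*36 = (33/2)*36 = 594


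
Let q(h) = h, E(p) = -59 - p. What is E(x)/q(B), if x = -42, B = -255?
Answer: 1/15 ≈ 0.066667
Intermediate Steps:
E(x)/q(B) = (-59 - 1*(-42))/(-255) = (-59 + 42)*(-1/255) = -17*(-1/255) = 1/15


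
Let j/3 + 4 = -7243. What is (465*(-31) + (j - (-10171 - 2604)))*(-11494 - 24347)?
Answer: 837998421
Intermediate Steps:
j = -21741 (j = -12 + 3*(-7243) = -12 - 21729 = -21741)
(465*(-31) + (j - (-10171 - 2604)))*(-11494 - 24347) = (465*(-31) + (-21741 - (-10171 - 2604)))*(-11494 - 24347) = (-14415 + (-21741 - 1*(-12775)))*(-35841) = (-14415 + (-21741 + 12775))*(-35841) = (-14415 - 8966)*(-35841) = -23381*(-35841) = 837998421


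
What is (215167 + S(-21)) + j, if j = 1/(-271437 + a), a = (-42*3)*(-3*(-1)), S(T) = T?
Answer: 58479909989/271815 ≈ 2.1515e+5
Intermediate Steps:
a = -378 (a = -126*3 = -378)
j = -1/271815 (j = 1/(-271437 - 378) = 1/(-271815) = -1/271815 ≈ -3.6790e-6)
(215167 + S(-21)) + j = (215167 - 21) - 1/271815 = 215146 - 1/271815 = 58479909989/271815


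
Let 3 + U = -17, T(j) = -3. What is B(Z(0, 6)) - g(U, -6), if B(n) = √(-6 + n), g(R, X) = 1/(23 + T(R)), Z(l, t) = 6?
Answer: -1/20 ≈ -0.050000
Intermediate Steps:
U = -20 (U = -3 - 17 = -20)
g(R, X) = 1/20 (g(R, X) = 1/(23 - 3) = 1/20)
B(Z(0, 6)) - g(U, -6) = √(-6 + 6) - 1*1/20 = √0 - 1/20 = 0 - 1/20 = -1/20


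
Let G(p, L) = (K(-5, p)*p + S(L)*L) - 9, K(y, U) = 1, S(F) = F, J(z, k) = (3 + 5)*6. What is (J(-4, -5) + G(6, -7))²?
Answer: 8836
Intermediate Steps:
J(z, k) = 48 (J(z, k) = 8*6 = 48)
G(p, L) = -9 + p + L² (G(p, L) = (1*p + L*L) - 9 = (p + L²) - 9 = -9 + p + L²)
(J(-4, -5) + G(6, -7))² = (48 + (-9 + 6 + (-7)²))² = (48 + (-9 + 6 + 49))² = (48 + 46)² = 94² = 8836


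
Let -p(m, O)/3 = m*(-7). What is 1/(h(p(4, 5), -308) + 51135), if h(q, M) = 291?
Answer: 1/51426 ≈ 1.9445e-5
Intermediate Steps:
p(m, O) = 21*m (p(m, O) = -3*m*(-7) = -(-21)*m = 21*m)
1/(h(p(4, 5), -308) + 51135) = 1/(291 + 51135) = 1/51426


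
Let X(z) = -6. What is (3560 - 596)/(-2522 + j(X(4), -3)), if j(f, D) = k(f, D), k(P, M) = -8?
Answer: -1482/1265 ≈ -1.1715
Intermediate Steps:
j(f, D) = -8
(3560 - 596)/(-2522 + j(X(4), -3)) = (3560 - 596)/(-2522 - 8) = 2964/(-2530) = 2964*(-1/2530) = -1482/1265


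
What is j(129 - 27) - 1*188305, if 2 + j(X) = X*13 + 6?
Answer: -186975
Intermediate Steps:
j(X) = 4 + 13*X (j(X) = -2 + (X*13 + 6) = -2 + (13*X + 6) = -2 + (6 + 13*X) = 4 + 13*X)
j(129 - 27) - 1*188305 = (4 + 13*(129 - 27)) - 1*188305 = (4 + 13*102) - 188305 = (4 + 1326) - 188305 = 1330 - 188305 = -186975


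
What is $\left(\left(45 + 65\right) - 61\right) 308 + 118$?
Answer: $15210$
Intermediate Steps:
$\left(\left(45 + 65\right) - 61\right) 308 + 118 = \left(110 - 61\right) 308 + 118 = 49 \cdot 308 + 118 = 15092 + 118 = 15210$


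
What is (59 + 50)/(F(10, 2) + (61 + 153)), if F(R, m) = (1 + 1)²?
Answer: ½ ≈ 0.50000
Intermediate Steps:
F(R, m) = 4 (F(R, m) = 2² = 4)
(59 + 50)/(F(10, 2) + (61 + 153)) = (59 + 50)/(4 + (61 + 153)) = 109/(4 + 214) = 109/218 = 109*(1/218) = ½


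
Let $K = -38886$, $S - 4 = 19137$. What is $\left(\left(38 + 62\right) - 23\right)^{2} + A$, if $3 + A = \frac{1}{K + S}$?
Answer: $\frac{117008869}{19745} \approx 5926.0$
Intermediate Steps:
$S = 19141$ ($S = 4 + 19137 = 19141$)
$A = - \frac{59236}{19745}$ ($A = -3 + \frac{1}{-38886 + 19141} = -3 + \frac{1}{-19745} = -3 - \frac{1}{19745} = - \frac{59236}{19745} \approx -3.0$)
$\left(\left(38 + 62\right) - 23\right)^{2} + A = \left(\left(38 + 62\right) - 23\right)^{2} - \frac{59236}{19745} = \left(100 - 23\right)^{2} - \frac{59236}{19745} = 77^{2} - \frac{59236}{19745} = 5929 - \frac{59236}{19745} = \frac{117008869}{19745}$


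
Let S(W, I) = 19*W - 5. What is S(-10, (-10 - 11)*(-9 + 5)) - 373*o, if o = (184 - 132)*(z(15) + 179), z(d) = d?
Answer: -3763019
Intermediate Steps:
S(W, I) = -5 + 19*W
o = 10088 (o = (184 - 132)*(15 + 179) = 52*194 = 10088)
S(-10, (-10 - 11)*(-9 + 5)) - 373*o = (-5 + 19*(-10)) - 373*10088 = (-5 - 190) - 3762824 = -195 - 3762824 = -3763019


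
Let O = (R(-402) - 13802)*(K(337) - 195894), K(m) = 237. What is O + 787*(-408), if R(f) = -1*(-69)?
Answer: 2686636485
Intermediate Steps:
R(f) = 69
O = 2686957581 (O = (69 - 13802)*(237 - 195894) = -13733*(-195657) = 2686957581)
O + 787*(-408) = 2686957581 + 787*(-408) = 2686957581 - 321096 = 2686636485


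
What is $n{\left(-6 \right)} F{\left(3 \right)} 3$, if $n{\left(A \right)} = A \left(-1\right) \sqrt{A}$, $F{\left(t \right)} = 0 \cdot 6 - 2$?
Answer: $- 36 i \sqrt{6} \approx - 88.182 i$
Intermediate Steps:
$F{\left(t \right)} = -2$ ($F{\left(t \right)} = 0 - 2 = -2$)
$n{\left(A \right)} = - A^{\frac{3}{2}}$ ($n{\left(A \right)} = - A \sqrt{A} = - A^{\frac{3}{2}}$)
$n{\left(-6 \right)} F{\left(3 \right)} 3 = - \left(-6\right)^{\frac{3}{2}} \left(-2\right) 3 = - \left(-6\right) i \sqrt{6} \left(-2\right) 3 = 6 i \sqrt{6} \left(-2\right) 3 = - 12 i \sqrt{6} \cdot 3 = - 36 i \sqrt{6}$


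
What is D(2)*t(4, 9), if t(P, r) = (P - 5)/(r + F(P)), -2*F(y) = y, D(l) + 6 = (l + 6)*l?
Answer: -10/7 ≈ -1.4286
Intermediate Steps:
D(l) = -6 + l*(6 + l) (D(l) = -6 + (l + 6)*l = -6 + (6 + l)*l = -6 + l*(6 + l))
F(y) = -y/2
t(P, r) = (-5 + P)/(r - P/2) (t(P, r) = (P - 5)/(r - P/2) = (-5 + P)/(r - P/2))
D(2)*t(4, 9) = (-6 + 2² + 6*2)*(2*(5 - 1*4)/(4 - 2*9)) = (-6 + 4 + 12)*(2*(5 - 4)/(4 - 18)) = 10*(2*1/(-14)) = 10*(2*(-1/14)*1) = 10*(-⅐) = -10/7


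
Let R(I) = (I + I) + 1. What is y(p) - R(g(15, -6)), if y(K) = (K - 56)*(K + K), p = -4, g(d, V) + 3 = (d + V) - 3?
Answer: 473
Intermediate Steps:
g(d, V) = -6 + V + d (g(d, V) = -3 + ((d + V) - 3) = -3 + ((V + d) - 3) = -3 + (-3 + V + d) = -6 + V + d)
R(I) = 1 + 2*I (R(I) = 2*I + 1 = 1 + 2*I)
y(K) = 2*K*(-56 + K) (y(K) = (-56 + K)*(2*K) = 2*K*(-56 + K))
y(p) - R(g(15, -6)) = 2*(-4)*(-56 - 4) - (1 + 2*(-6 - 6 + 15)) = 2*(-4)*(-60) - (1 + 2*3) = 480 - (1 + 6) = 480 - 1*7 = 480 - 7 = 473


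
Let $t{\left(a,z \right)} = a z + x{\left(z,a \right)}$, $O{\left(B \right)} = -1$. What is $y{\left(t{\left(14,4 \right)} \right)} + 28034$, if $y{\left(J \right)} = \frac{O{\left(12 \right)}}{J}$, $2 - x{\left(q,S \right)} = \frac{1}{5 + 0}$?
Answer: $\frac{8101821}{289} \approx 28034.0$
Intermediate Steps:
$x{\left(q,S \right)} = \frac{9}{5}$ ($x{\left(q,S \right)} = 2 - \frac{1}{5 + 0} = 2 - \frac{1}{5} = \frac{9}{5}$)
$t{\left(a,z \right)} = \frac{9}{5} + a z$ ($t{\left(a,z \right)} = a z + \frac{9}{5} = \frac{9}{5} + a z$)
$y{\left(J \right)} = - \frac{1}{J}$
$y{\left(t{\left(14,4 \right)} \right)} + 28034 = - \frac{1}{\frac{9}{5} + 14 \cdot 4} + 28034 = - \frac{1}{\frac{9}{5} + 56} + 28034 = - \frac{1}{\frac{289}{5}} + 28034 = \left(-1\right) \frac{5}{289} + 28034 = - \frac{5}{289} + 28034 = \frac{8101821}{289}$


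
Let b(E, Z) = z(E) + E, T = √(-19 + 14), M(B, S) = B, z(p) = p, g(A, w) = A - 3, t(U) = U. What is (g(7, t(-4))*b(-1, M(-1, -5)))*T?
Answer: -8*I*√5 ≈ -17.889*I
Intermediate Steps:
g(A, w) = -3 + A
T = I*√5 (T = √(-5) = I*√5 ≈ 2.2361*I)
b(E, Z) = 2*E (b(E, Z) = E + E = 2*E)
(g(7, t(-4))*b(-1, M(-1, -5)))*T = ((-3 + 7)*(2*(-1)))*(I*√5) = (4*(-2))*(I*√5) = -8*I*√5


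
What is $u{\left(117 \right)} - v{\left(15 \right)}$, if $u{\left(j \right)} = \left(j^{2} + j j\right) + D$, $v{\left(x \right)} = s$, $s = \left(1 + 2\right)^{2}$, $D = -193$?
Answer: $27176$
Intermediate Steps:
$s = 9$ ($s = 3^{2} = 9$)
$v{\left(x \right)} = 9$
$u{\left(j \right)} = -193 + 2 j^{2}$ ($u{\left(j \right)} = \left(j^{2} + j j\right) - 193 = \left(j^{2} + j^{2}\right) - 193 = 2 j^{2} - 193 = -193 + 2 j^{2}$)
$u{\left(117 \right)} - v{\left(15 \right)} = \left(-193 + 2 \cdot 117^{2}\right) - 9 = \left(-193 + 2 \cdot 13689\right) - 9 = \left(-193 + 27378\right) - 9 = 27185 - 9 = 27176$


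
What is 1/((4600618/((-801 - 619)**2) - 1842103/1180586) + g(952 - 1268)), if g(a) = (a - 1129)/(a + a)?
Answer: 11753884701350/35351723231337 ≈ 0.33248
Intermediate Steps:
g(a) = (-1129 + a)/(2*a) (g(a) = (-1129 + a)/((2*a)) = (-1129 + a)*(1/(2*a)) = (-1129 + a)/(2*a))
1/((4600618/((-801 - 619)**2) - 1842103/1180586) + g(952 - 1268)) = 1/((4600618/((-801 - 619)**2) - 1842103/1180586) + (-1129 + (952 - 1268))/(2*(952 - 1268))) = 1/((4600618/((-1420)**2) - 1842103*1/1180586) + (1/2)*(-1129 - 316)/(-316)) = 1/((4600618/2016400 - 1842103/1180586) + (1/2)*(-1/316)*(-1445)) = 1/((4600618*(1/2016400) - 1842103/1180586) + 1445/632) = 1/((2300309/1008200 - 1842103/1180586) + 1445/632) = 1/(429252178237/595133402600 + 1445/632) = 1/(35351723231337/11753884701350) = 11753884701350/35351723231337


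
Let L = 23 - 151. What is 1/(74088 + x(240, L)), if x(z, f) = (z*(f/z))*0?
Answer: 1/74088 ≈ 1.3497e-5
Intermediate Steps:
L = -128
x(z, f) = 0 (x(z, f) = f*0 = 0)
1/(74088 + x(240, L)) = 1/(74088 + 0) = 1/74088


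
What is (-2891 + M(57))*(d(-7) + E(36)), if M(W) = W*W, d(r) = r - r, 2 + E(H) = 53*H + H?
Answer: 695236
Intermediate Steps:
E(H) = -2 + 54*H (E(H) = -2 + (53*H + H) = -2 + 54*H)
d(r) = 0
M(W) = W**2
(-2891 + M(57))*(d(-7) + E(36)) = (-2891 + 57**2)*(0 + (-2 + 54*36)) = (-2891 + 3249)*(0 + (-2 + 1944)) = 358*(0 + 1942) = 358*1942 = 695236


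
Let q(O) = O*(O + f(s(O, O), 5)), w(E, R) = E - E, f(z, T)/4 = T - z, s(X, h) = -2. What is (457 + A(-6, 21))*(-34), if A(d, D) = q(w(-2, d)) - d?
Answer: -15742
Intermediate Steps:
f(z, T) = -4*z + 4*T (f(z, T) = 4*(T - z) = -4*z + 4*T)
w(E, R) = 0
q(O) = O*(28 + O) (q(O) = O*(O + (-4*(-2) + 4*5)) = O*(O + (8 + 20)) = O*(O + 28) = O*(28 + O))
A(d, D) = -d (A(d, D) = 0*(28 + 0) - d = 0*28 - d = 0 - d = -d)
(457 + A(-6, 21))*(-34) = (457 - 1*(-6))*(-34) = (457 + 6)*(-34) = 463*(-34) = -15742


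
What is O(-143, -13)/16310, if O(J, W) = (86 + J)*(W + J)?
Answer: 4446/8155 ≈ 0.54519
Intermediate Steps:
O(J, W) = (86 + J)*(J + W)
O(-143, -13)/16310 = ((-143)² + 86*(-143) + 86*(-13) - 143*(-13))/16310 = (20449 - 12298 - 1118 + 1859)*(1/16310) = 8892*(1/16310) = 4446/8155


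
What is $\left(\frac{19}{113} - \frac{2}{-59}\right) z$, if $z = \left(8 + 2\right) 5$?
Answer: $\frac{67350}{6667} \approx 10.102$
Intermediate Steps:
$z = 50$ ($z = 10 \cdot 5 = 50$)
$\left(\frac{19}{113} - \frac{2}{-59}\right) z = \left(\frac{19}{113} - \frac{2}{-59}\right) 50 = \left(19 \cdot \frac{1}{113} - - \frac{2}{59}\right) 50 = \left(\frac{19}{113} + \frac{2}{59}\right) 50 = \frac{1347}{6667} \cdot 50 = \frac{67350}{6667}$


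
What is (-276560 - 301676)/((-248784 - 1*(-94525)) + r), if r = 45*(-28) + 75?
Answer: 144559/38861 ≈ 3.7199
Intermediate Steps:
r = -1185 (r = -1260 + 75 = -1185)
(-276560 - 301676)/((-248784 - 1*(-94525)) + r) = (-276560 - 301676)/((-248784 - 1*(-94525)) - 1185) = -578236/((-248784 + 94525) - 1185) = -578236/(-154259 - 1185) = -578236/(-155444) = -578236*(-1/155444) = 144559/38861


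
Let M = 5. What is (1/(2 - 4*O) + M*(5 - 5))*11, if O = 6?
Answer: -½ ≈ -0.50000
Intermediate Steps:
(1/(2 - 4*O) + M*(5 - 5))*11 = (1/(2 - 4*6) + 5*(5 - 5))*11 = (1/(2 - 24) + 5*0)*11 = (1/(-22) + 0)*11 = (-1/22 + 0)*11 = -1/22*11 = -½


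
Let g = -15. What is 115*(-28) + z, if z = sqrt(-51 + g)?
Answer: -3220 + I*sqrt(66) ≈ -3220.0 + 8.124*I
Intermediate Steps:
z = I*sqrt(66) (z = sqrt(-51 - 15) = sqrt(-66) = I*sqrt(66) ≈ 8.124*I)
115*(-28) + z = 115*(-28) + I*sqrt(66) = -3220 + I*sqrt(66)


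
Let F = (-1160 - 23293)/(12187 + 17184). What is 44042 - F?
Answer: 1293582035/29371 ≈ 44043.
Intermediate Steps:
F = -24453/29371 ≈ -0.83256
44042 - F = 44042 - 1*(-24453/29371) = 44042 + 24453/29371 = 1293582035/29371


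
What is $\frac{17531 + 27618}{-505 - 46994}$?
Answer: $- \frac{45149}{47499} \approx -0.95053$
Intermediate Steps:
$\frac{17531 + 27618}{-505 - 46994} = \frac{45149}{-505 - 46994} = \frac{45149}{-47499} = 45149 \left(- \frac{1}{47499}\right) = - \frac{45149}{47499}$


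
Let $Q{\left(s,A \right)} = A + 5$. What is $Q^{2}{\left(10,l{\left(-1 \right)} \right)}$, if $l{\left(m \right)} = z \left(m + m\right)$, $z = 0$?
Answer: $25$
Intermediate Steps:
$l{\left(m \right)} = 0$ ($l{\left(m \right)} = 0 \left(m + m\right) = 0 \cdot 2 m = 0$)
$Q{\left(s,A \right)} = 5 + A$
$Q^{2}{\left(10,l{\left(-1 \right)} \right)} = \left(5 + 0\right)^{2} = 5^{2} = 25$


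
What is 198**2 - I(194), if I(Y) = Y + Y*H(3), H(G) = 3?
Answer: 38428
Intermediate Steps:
I(Y) = 4*Y (I(Y) = Y + Y*3 = Y + 3*Y = 4*Y)
198**2 - I(194) = 198**2 - 4*194 = 39204 - 1*776 = 39204 - 776 = 38428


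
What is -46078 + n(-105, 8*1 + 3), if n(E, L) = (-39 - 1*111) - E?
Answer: -46123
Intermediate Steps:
n(E, L) = -150 - E (n(E, L) = (-39 - 111) - E = -150 - E)
-46078 + n(-105, 8*1 + 3) = -46078 + (-150 - 1*(-105)) = -46078 + (-150 + 105) = -46078 - 45 = -46123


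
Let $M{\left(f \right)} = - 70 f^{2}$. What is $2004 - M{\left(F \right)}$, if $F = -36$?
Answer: $92724$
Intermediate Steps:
$2004 - M{\left(F \right)} = 2004 - - 70 \left(-36\right)^{2} = 2004 - \left(-70\right) 1296 = 2004 - -90720 = 2004 + 90720 = 92724$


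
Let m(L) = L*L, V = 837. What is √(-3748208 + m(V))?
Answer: I*√3047639 ≈ 1745.7*I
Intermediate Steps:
m(L) = L²
√(-3748208 + m(V)) = √(-3748208 + 837²) = √(-3748208 + 700569) = √(-3047639) = I*√3047639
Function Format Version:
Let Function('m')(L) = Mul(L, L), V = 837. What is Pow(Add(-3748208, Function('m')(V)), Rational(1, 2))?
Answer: Mul(I, Pow(3047639, Rational(1, 2))) ≈ Mul(1745.7, I)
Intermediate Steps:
Function('m')(L) = Pow(L, 2)
Pow(Add(-3748208, Function('m')(V)), Rational(1, 2)) = Pow(Add(-3748208, Pow(837, 2)), Rational(1, 2)) = Pow(Add(-3748208, 700569), Rational(1, 2)) = Pow(-3047639, Rational(1, 2)) = Mul(I, Pow(3047639, Rational(1, 2)))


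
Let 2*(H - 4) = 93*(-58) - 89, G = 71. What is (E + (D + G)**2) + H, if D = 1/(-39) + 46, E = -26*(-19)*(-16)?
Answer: 9252245/3042 ≈ 3041.5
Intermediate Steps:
E = -7904 (E = 494*(-16) = -7904)
D = 1793/39 (D = -1/39 + 46 = 1793/39 ≈ 45.974)
H = -5475/2 (H = 4 + (93*(-58) - 89)/2 = 4 + (-5394 - 89)/2 = 4 + (1/2)*(-5483) = 4 - 5483/2 = -5475/2 ≈ -2737.5)
(E + (D + G)**2) + H = (-7904 + (1793/39 + 71)**2) - 5475/2 = (-7904 + (4562/39)**2) - 5475/2 = (-7904 + 20811844/1521) - 5475/2 = 8789860/1521 - 5475/2 = 9252245/3042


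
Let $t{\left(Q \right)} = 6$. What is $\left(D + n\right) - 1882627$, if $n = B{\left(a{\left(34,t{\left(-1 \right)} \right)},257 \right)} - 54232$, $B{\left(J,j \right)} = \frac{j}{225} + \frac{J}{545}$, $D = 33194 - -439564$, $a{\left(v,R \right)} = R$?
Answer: $- \frac{35907048742}{24525} \approx -1.4641 \cdot 10^{6}$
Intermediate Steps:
$D = 472758$ ($D = 33194 + 439564 = 472758$)
$B{\left(J,j \right)} = \frac{j}{225} + \frac{J}{545}$ ($B{\left(J,j \right)} = j \frac{1}{225} + J \frac{1}{545} = \frac{j}{225} + \frac{J}{545}$)
$n = - \frac{1330011517}{24525}$ ($n = \left(\frac{1}{225} \cdot 257 + \frac{1}{545} \cdot 6\right) - 54232 = \left(\frac{257}{225} + \frac{6}{545}\right) - 54232 = \frac{28283}{24525} - 54232 = - \frac{1330011517}{24525} \approx -54231.0$)
$\left(D + n\right) - 1882627 = \left(472758 - \frac{1330011517}{24525}\right) - 1882627 = \frac{10264378433}{24525} - 1882627 = - \frac{35907048742}{24525}$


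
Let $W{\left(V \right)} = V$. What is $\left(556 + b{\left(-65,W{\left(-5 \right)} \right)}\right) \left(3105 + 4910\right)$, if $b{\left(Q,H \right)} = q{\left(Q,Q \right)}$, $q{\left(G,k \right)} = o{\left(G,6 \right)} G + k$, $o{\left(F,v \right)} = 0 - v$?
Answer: $7061215$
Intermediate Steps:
$o{\left(F,v \right)} = - v$
$q{\left(G,k \right)} = k - 6 G$ ($q{\left(G,k \right)} = \left(-1\right) 6 G + k = - 6 G + k = k - 6 G$)
$b{\left(Q,H \right)} = - 5 Q$ ($b{\left(Q,H \right)} = Q - 6 Q = - 5 Q$)
$\left(556 + b{\left(-65,W{\left(-5 \right)} \right)}\right) \left(3105 + 4910\right) = \left(556 - -325\right) \left(3105 + 4910\right) = \left(556 + 325\right) 8015 = 881 \cdot 8015 = 7061215$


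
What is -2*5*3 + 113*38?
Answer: 4264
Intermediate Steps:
-2*5*3 + 113*38 = -10*3 + 4294 = -30 + 4294 = 4264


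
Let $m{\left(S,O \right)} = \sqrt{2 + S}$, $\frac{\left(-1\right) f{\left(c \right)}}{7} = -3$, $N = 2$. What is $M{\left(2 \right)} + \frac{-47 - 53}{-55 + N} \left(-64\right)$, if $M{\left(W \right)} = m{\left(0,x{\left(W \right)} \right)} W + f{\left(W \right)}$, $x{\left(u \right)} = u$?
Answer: $- \frac{5287}{53} + 2 \sqrt{2} \approx -96.926$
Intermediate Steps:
$f{\left(c \right)} = 21$ ($f{\left(c \right)} = \left(-7\right) \left(-3\right) = 21$)
$M{\left(W \right)} = 21 + W \sqrt{2}$ ($M{\left(W \right)} = \sqrt{2 + 0} W + 21 = \sqrt{2} W + 21 = W \sqrt{2} + 21 = 21 + W \sqrt{2}$)
$M{\left(2 \right)} + \frac{-47 - 53}{-55 + N} \left(-64\right) = \left(21 + 2 \sqrt{2}\right) + \frac{-47 - 53}{-55 + 2} \left(-64\right) = \left(21 + 2 \sqrt{2}\right) + - \frac{100}{-53} \left(-64\right) = \left(21 + 2 \sqrt{2}\right) + \left(-100\right) \left(- \frac{1}{53}\right) \left(-64\right) = \left(21 + 2 \sqrt{2}\right) + \frac{100}{53} \left(-64\right) = \left(21 + 2 \sqrt{2}\right) - \frac{6400}{53} = - \frac{5287}{53} + 2 \sqrt{2}$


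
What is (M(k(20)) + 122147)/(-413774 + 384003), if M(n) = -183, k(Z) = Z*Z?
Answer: -121964/29771 ≈ -4.0967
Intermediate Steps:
k(Z) = Z²
(M(k(20)) + 122147)/(-413774 + 384003) = (-183 + 122147)/(-413774 + 384003) = 121964/(-29771) = 121964*(-1/29771) = -121964/29771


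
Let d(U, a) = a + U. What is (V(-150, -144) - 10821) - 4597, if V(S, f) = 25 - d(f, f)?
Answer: -15105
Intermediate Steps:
d(U, a) = U + a
V(S, f) = 25 - 2*f (V(S, f) = 25 - (f + f) = 25 - 2*f)
(V(-150, -144) - 10821) - 4597 = ((25 - 2*(-144)) - 10821) - 4597 = ((25 + 288) - 10821) - 4597 = (313 - 10821) - 4597 = -10508 - 4597 = -15105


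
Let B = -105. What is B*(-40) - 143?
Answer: 4057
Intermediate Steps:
B*(-40) - 143 = -105*(-40) - 143 = 4200 - 143 = 4057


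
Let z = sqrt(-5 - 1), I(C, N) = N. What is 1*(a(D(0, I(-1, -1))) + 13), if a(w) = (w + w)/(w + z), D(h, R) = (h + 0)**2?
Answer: 13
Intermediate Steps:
z = I*sqrt(6) (z = sqrt(-6) = I*sqrt(6) ≈ 2.4495*I)
D(h, R) = h**2
a(w) = 2*w/(w + I*sqrt(6)) (a(w) = (w + w)/(w + I*sqrt(6)) = (2*w)/(w + I*sqrt(6)) = 2*w/(w + I*sqrt(6)))
1*(a(D(0, I(-1, -1))) + 13) = 1*(2*0**2/(0**2 + I*sqrt(6)) + 13) = 1*(2*0/(0 + I*sqrt(6)) + 13) = 1*(2*0/(I*sqrt(6)) + 13) = 1*(2*0*(-I*sqrt(6)/6) + 13) = 1*(0 + 13) = 1*13 = 13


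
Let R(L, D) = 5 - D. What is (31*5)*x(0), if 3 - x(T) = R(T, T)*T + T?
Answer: 465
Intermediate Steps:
x(T) = 3 - T - T*(5 - T) (x(T) = 3 - ((5 - T)*T + T) = 3 - (T*(5 - T) + T) = 3 - (T + T*(5 - T)) = 3 + (-T - T*(5 - T)) = 3 - T - T*(5 - T))
(31*5)*x(0) = (31*5)*(3 - 1*0 + 0*(-5 + 0)) = 155*(3 + 0 + 0*(-5)) = 155*(3 + 0 + 0) = 155*3 = 465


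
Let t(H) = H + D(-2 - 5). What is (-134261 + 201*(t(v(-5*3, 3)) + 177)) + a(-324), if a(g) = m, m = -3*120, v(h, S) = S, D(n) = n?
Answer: -99848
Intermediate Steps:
m = -360
t(H) = -7 + H (t(H) = H + (-2 - 5) = H - 7 = -7 + H)
a(g) = -360
(-134261 + 201*(t(v(-5*3, 3)) + 177)) + a(-324) = (-134261 + 201*((-7 + 3) + 177)) - 360 = (-134261 + 201*(-4 + 177)) - 360 = (-134261 + 201*173) - 360 = (-134261 + 34773) - 360 = -99488 - 360 = -99848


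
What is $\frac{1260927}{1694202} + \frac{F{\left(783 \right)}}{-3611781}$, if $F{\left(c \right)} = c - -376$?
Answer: $\frac{1517409533623}{2039695531254} \approx 0.74394$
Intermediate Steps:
$F{\left(c \right)} = 376 + c$ ($F{\left(c \right)} = c + 376 = 376 + c$)
$\frac{1260927}{1694202} + \frac{F{\left(783 \right)}}{-3611781} = \frac{1260927}{1694202} + \frac{376 + 783}{-3611781} = 1260927 \cdot \frac{1}{1694202} + 1159 \left(- \frac{1}{3611781}\right) = \frac{420309}{564734} - \frac{1159}{3611781} = \frac{1517409533623}{2039695531254}$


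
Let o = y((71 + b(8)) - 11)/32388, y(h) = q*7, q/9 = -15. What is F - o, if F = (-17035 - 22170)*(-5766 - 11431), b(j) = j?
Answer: 7278753724775/10796 ≈ 6.7421e+8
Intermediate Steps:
q = -135 (q = 9*(-15) = -135)
y(h) = -945 (y(h) = -135*7 = -945)
F = 674208385 (F = -39205*(-17197) = 674208385)
o = -315/10796 (o = -945/32388 = -945*1/32388 = -315/10796 ≈ -0.029177)
F - o = 674208385 - 1*(-315/10796) = 674208385 + 315/10796 = 7278753724775/10796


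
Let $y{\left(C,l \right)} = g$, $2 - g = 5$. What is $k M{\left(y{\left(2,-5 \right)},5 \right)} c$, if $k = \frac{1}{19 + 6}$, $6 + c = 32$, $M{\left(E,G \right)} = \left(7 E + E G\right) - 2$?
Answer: $- \frac{988}{25} \approx -39.52$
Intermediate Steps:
$g = -3$ ($g = 2 - 5 = -3$)
$y{\left(C,l \right)} = -3$
$M{\left(E,G \right)} = -2 + 7 E + E G$
$c = 26$ ($c = -6 + 32 = 26$)
$k = \frac{1}{25} \approx 0.04$
$k M{\left(y{\left(2,-5 \right)},5 \right)} c = \frac{-2 + 7 \left(-3\right) - 15}{25} \cdot 26 = \frac{-2 - 21 - 15}{25} \cdot 26 = \frac{1}{25} \left(-38\right) 26 = \left(- \frac{38}{25}\right) 26 = - \frac{988}{25}$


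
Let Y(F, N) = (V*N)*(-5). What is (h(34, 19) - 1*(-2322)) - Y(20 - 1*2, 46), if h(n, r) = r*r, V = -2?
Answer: 2223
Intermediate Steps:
h(n, r) = r**2
Y(F, N) = 10*N (Y(F, N) = -2*N*(-5) = 10*N)
(h(34, 19) - 1*(-2322)) - Y(20 - 1*2, 46) = (19**2 - 1*(-2322)) - 10*46 = (361 + 2322) - 1*460 = 2683 - 460 = 2223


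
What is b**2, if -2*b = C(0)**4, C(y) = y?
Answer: 0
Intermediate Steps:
b = 0 (b = -1/2*0**4 = -1/2*0 = 0)
b**2 = 0**2 = 0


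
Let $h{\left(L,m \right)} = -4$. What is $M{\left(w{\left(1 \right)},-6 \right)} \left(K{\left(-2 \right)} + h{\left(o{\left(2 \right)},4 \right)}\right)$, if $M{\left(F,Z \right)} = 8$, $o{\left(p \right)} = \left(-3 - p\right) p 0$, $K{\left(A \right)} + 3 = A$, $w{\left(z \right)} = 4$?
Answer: $-72$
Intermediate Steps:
$K{\left(A \right)} = -3 + A$
$o{\left(p \right)} = 0$ ($o{\left(p \right)} = p \left(-3 - p\right) 0 = 0$)
$M{\left(w{\left(1 \right)},-6 \right)} \left(K{\left(-2 \right)} + h{\left(o{\left(2 \right)},4 \right)}\right) = 8 \left(\left(-3 - 2\right) - 4\right) = 8 \left(-5 - 4\right) = 8 \left(-9\right) = -72$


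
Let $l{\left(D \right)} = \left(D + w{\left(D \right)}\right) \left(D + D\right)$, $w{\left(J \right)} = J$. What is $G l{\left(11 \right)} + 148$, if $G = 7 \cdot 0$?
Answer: $148$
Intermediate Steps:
$l{\left(D \right)} = 4 D^{2}$ ($l{\left(D \right)} = \left(D + D\right) \left(D + D\right) = 2 D 2 D = 4 D^{2}$)
$G = 0$
$G l{\left(11 \right)} + 148 = 0 \cdot 4 \cdot 11^{2} + 148 = 0 \cdot 4 \cdot 121 + 148 = 0 \cdot 484 + 148 = 0 + 148 = 148$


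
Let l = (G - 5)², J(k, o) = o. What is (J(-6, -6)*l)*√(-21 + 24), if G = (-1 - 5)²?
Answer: -5766*√3 ≈ -9987.0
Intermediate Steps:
G = 36 (G = (-6)² = 36)
l = 961 (l = (36 - 5)² = 31² = 961)
(J(-6, -6)*l)*√(-21 + 24) = (-6*961)*√(-21 + 24) = -5766*√3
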